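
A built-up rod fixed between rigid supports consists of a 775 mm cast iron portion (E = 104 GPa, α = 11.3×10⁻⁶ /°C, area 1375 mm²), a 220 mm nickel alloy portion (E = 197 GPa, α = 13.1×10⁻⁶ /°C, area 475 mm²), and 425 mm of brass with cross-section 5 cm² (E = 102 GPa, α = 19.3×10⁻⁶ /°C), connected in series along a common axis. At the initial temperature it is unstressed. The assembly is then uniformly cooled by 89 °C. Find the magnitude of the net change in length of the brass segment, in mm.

With the walls removed the bar would change length by δ_free = Σ αᵢΔT Lᵢ = 11.3×10⁻⁶×89×775 + 13.1×10⁻⁶×89×220 + 19.3×10⁻⁶×89×425 = 1.766 mm.
Since the ends are fixed, an axial force P builds up, equal in every segment, with P · Σ Lᵢ/(AᵢEᵢ) = δ_free.
Σ Lᵢ/(AᵢEᵢ) = 775/(1375×104×10³) + 220/(475×197×10³) + 425/(500×102×10³) = 1.61×10⁻⁵ mm/N.
Hence P = δ_free / Σ(L/AE) = 1.766/1.61×10⁻⁵ = 109.7 kN (tensile).
For the brass segment, free thermal change = 19.3×10⁻⁶×89×425 = 0.73 mm and elastic change from P = 109700×425/(500×102×10³) = 0.9138 mm; these oppose, so the net change is 0.184 mm (segment lengthens).

|ΔL| ≈ 0.184 mm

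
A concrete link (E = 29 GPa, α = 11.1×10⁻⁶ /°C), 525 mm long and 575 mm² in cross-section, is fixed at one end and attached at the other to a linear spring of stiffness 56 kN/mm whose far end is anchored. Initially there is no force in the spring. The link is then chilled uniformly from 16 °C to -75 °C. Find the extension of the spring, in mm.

δ ≈ 0.192 mm

The unrestrained thermal change is αΔT L = 11.1×10⁻⁶ × 91 × 525 = 0.5303 mm.
Let P be the tensile force in the spring. The link extends elastically by PL/(AE) and the spring stretches by P/k; together these equal δ_free.
P [ L/(AE) + 1/k ] = δ_free → P [ 525/(575×29×10³) + 1/(56×10³) ] = 0.5303.
P = 0.5303 / 4.934×10⁻⁵ = 10750 N.
Spring extension = P/k = 10750/(56×10³) = 0.1919 mm.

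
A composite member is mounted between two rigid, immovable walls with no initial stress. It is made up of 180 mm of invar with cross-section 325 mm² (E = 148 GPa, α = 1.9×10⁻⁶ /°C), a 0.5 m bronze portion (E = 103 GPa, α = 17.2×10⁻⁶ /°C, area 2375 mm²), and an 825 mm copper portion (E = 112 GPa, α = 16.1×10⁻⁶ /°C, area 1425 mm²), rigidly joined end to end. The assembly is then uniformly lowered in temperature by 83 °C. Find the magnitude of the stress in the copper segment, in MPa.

σ ≈ 118 MPa (tensile)

If the supports were absent, the total length change would be Σ αᵢΔT Lᵢ = 1.9×10⁻⁶×83×180 + 17.2×10⁻⁶×83×500 + 16.1×10⁻⁶×83×825 = 1.845 mm.
The rigid supports impose zero overall length change; the single axial force P common to all segments must satisfy P Σ Lᵢ/(AᵢEᵢ) = δ_free.
The series flexibility is Σ Lᵢ/(AᵢEᵢ) = 180/(325×148×10³) + 500/(2375×103×10³) + 825/(1425×112×10³) = 1.096×10⁻⁵ mm/N.
P = 1.845 / 1.096×10⁻⁵ = 168400 N = 168.4 kN, tensile.
σ_{copper} = P / A = 168400 / 1425 = 118.2 MPa.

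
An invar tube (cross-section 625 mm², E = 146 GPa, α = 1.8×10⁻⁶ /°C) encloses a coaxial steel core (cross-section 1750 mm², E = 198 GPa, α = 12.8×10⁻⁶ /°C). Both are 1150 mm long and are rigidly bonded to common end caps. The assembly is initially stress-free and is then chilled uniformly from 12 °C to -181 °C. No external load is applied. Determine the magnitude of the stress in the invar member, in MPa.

σ ≈ 245 MPa (compressive)

The steel has the larger α, so on cooling it would change length more than the invar if both were free. The rigid plates force a common final length, so the steel is put into tension and the invar into compression, with equal and opposite forces P (no external load).
Setting the final lengths equal and cancelling L: (α₁ − α₂)ΔT = P/(A₁E₁) + P/(A₂E₂).
|α₁ − α₂|·ΔT = 11×10⁻⁶ × 193 = 0.002123.
1/(A₁E₁) + 1/(A₂E₂) = 1/(625×146×10³) + 1/(1750×198×10³) = 1.384×10⁻⁸ N⁻¹.
So P = 0.002123 / 1.384×10⁻⁸ = 153.3 kN.
σ_{invar} = P/A₁ = 153300/625 = 245.3 MPa, compressive.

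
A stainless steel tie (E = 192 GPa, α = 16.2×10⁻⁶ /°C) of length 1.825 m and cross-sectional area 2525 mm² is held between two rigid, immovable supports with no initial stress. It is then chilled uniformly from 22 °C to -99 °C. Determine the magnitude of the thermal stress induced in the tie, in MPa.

With length fixed, the mechanical strain must cancel the thermal strain αΔT = 16.2×10⁻⁶ × 121 = 1960.2×10⁻⁶.
The stress required to suppress this strain is σ = Eε = 192×10³ × 1960.2×10⁻⁶ = 376.4 MPa, tensile since the tie is trying to contract.

σ ≈ 376 MPa (tensile)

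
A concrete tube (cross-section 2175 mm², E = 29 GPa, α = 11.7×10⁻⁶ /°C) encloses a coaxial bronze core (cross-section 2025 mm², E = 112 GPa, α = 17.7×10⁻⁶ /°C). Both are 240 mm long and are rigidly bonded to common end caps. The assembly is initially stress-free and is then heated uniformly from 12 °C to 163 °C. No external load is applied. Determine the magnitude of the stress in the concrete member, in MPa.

σ ≈ 20.6 MPa (tensile)

The bronze has the larger α, so on heating it would change length more than the concrete if both were free. The rigid plates force a common final length, so the bronze is put into compression and the concrete into tension, with equal and opposite forces P (no external load).
Compatibility of the two members (thermal + elastic change equal): (α₁ − α₂)ΔT = P·[1/(A₁E₁) + 1/(A₂E₂)].
|α₁ − α₂|·ΔT = 6×10⁻⁶ × 151 = 0.000906.
1/(A₁E₁) + 1/(A₂E₂) = 1/(2175×29×10³) + 1/(2025×112×10³) = 2.026×10⁻⁸ N⁻¹.
So P = 0.000906 / 2.026×10⁻⁸ = 44.71 kN.
σ_{concrete} = P/A₁ = 44710/2175 = 20.56 MPa, tensile.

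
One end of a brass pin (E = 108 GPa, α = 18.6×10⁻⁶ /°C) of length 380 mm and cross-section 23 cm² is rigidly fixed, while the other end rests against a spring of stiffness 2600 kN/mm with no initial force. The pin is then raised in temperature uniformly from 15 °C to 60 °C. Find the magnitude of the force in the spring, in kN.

If the spring were absent the pin would lengthen by αΔT L = 18.6×10⁻⁶ × 45 × 380 = 0.3181 mm.
Let P be the compressive force at the spring. The pin shortens elastically by PL/(AE) and the spring compresses by P/k; together these equal δ_free.
P [ L/(AE) + 1/k ] = δ_free → P [ 380/(2300×108×10³) + 1/(2600×10³) ] = 0.3181.
P = 0.3181 / 1.914×10⁻⁶ = 166100 N.

P ≈ 166 kN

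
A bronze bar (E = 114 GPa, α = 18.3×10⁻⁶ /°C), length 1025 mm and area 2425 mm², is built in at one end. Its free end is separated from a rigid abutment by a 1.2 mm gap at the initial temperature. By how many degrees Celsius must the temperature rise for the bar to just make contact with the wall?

The gap closes when αΔT L = 1.2 mm, since the bar is still unstressed at that instant.
ΔT = 1.2 / (18.3×10⁻⁶ × 1025) = 63.97 °C.

ΔT ≈ 64 °C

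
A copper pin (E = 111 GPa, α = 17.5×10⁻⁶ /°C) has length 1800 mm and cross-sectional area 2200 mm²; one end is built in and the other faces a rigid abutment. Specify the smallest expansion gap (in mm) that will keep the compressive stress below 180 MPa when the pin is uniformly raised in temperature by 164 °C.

g ≈ 2.25 mm

Free expansion if unrestrained: δ_free = αΔT L = 17.5×10⁻⁶ × 164 × 1800 = 5.166 mm.
A stress of 180 MPa corresponds to the wall pushing the pin back by σL/E = 180×1800/(111×10³) = 2.919 mm.
The gap must absorb the remainder: g_min = 5.166 − 2.919 = 2.247 mm.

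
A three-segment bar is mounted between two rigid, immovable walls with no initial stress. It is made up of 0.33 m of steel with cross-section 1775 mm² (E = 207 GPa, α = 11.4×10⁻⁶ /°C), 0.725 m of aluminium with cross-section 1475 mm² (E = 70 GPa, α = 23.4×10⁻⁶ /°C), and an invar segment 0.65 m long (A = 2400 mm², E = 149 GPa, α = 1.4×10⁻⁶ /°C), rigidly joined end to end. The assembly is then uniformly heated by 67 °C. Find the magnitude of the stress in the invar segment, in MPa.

σ ≈ 62 MPa (compressive)

Free thermal expansion of the whole bar: Σ αᵢΔT Lᵢ = 11.4×10⁻⁶×67×330 + 23.4×10⁻⁶×67×725 + 1.4×10⁻⁶×67×650 = 1.45 mm.
Since the ends are fixed, an axial force P builds up, equal in every segment, with P · Σ Lᵢ/(AᵢEᵢ) = δ_free.
Σ Lᵢ/(AᵢEᵢ) = 330/(1775×207×10³) + 725/(1475×70×10³) + 650/(2400×149×10³) = 9.738×10⁻⁶ mm/N.
Hence P = δ_free / Σ(L/AE) = 1.45/9.738×10⁻⁶ = 148.9 kN (compressive).
σ_{invar} = P / A = 148900 / 2400 = 62.03 MPa.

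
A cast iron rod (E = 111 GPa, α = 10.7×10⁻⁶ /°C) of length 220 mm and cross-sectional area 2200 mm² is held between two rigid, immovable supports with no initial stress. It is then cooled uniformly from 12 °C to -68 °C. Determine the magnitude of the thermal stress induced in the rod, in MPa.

σ ≈ 95 MPa (tensile)

Because both ends are immovable the net strain is zero, and the suppressed thermal strain is αΔT = 10.7×10⁻⁶ × 80 = 856×10⁻⁶.
Hence σ = E·αΔT = 111×10³ × 856×10⁻⁶ = 95.02 MPa, tensile.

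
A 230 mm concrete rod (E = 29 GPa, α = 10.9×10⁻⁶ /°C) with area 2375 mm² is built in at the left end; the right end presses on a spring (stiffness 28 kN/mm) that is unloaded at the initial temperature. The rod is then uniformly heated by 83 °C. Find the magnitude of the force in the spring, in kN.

Free thermal expansion: δ_free = αΔT L = 10.9×10⁻⁶ × 83 × 230 = 0.2081 mm.
With a force P in the spring, the elastic change of the rod is PL/(AE) and that of the spring is P/k; compatibility requires their sum to equal δ_free.
P [ L/(AE) + 1/k ] = δ_free → P [ 230/(2375×29×10³) + 1/(28×10³) ] = 0.2081.
P = 0.2081 / 3.905×10⁻⁵ = 5328 N.

P ≈ 5.33 kN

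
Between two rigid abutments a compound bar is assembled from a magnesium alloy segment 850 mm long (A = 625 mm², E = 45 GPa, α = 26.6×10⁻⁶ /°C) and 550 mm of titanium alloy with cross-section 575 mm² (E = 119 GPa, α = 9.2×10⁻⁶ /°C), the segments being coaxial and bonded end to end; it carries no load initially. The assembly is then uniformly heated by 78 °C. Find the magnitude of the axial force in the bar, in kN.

Free thermal expansion of the whole bar: Σ αᵢΔT Lᵢ = 26.6×10⁻⁶×78×850 + 9.2×10⁻⁶×78×550 = 2.158 mm.
The rigid supports impose zero overall length change; the single axial force P common to all segments must satisfy P Σ Lᵢ/(AᵢEᵢ) = δ_free.
Σ Lᵢ/(AᵢEᵢ) = 850/(625×45×10³) + 550/(575×119×10³) = 3.826×10⁻⁵ mm/N.
P = 2.158 / 3.826×10⁻⁵ = 56410 N = 56.41 kN, compressive.

P ≈ 56.4 kN (compressive)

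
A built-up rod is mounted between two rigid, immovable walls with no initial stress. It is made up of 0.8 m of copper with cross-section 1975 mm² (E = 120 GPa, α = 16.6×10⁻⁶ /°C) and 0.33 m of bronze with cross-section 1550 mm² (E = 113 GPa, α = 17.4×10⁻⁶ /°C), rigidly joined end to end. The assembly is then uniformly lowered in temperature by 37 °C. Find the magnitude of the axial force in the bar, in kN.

P ≈ 134 kN (tensile)

If the supports were absent, the total length change would be Σ αᵢΔT Lᵢ = 16.6×10⁻⁶×37×800 + 17.4×10⁻⁶×37×330 = 0.7038 mm.
The walls prevent any net length change, so an axial force P (same in every segment) develops. Compatibility: P · Σ Lᵢ/(AᵢEᵢ) = δ_free.
Σ Lᵢ/(AᵢEᵢ) = 800/(1975×120×10³) + 330/(1550×113×10³) = 5.26×10⁻⁶ mm/N.
P = 0.7038 / 5.26×10⁻⁶ = 133800 N = 133.8 kN, tensile.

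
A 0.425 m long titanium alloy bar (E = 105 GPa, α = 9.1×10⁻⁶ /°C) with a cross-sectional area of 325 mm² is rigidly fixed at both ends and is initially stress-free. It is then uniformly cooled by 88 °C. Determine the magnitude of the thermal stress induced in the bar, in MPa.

σ ≈ 84.1 MPa (tensile)

The supports are rigid, so the total axial strain is zero. The restrained thermal strain is ε = αΔT = 9.1×10⁻⁶ × 88 = 800.8×10⁻⁶.
The stress required to suppress this strain is σ = Eε = 105×10³ × 800.8×10⁻⁶ = 84.08 MPa, tensile since the bar is trying to contract.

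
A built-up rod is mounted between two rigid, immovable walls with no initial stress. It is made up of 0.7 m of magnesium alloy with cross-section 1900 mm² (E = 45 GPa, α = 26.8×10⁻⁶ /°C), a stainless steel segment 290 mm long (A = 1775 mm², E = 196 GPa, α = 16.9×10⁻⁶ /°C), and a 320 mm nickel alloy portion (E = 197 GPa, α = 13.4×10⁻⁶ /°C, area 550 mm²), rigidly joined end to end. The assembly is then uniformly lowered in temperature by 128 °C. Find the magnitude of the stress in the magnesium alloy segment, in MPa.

Free thermal contraction of the whole bar: Σ αᵢΔT Lᵢ = 26.8×10⁻⁶×128×700 + 16.9×10⁻⁶×128×290 + 13.4×10⁻⁶×128×320 = 3.577 mm.
Since the ends are fixed, an axial force P builds up, equal in every segment, with P · Σ Lᵢ/(AᵢEᵢ) = δ_free.
Σ Lᵢ/(AᵢEᵢ) = 700/(1900×45×10³) + 290/(1775×196×10³) + 320/(550×197×10³) = 1.197×10⁻⁵ mm/N.
Hence P = δ_free / Σ(L/AE) = 3.577/1.197×10⁻⁵ = 298.8 kN (tensile).
σ_{magnesium alloy} = P / A = 298800 / 1900 = 157.2 MPa.

σ ≈ 157 MPa (tensile)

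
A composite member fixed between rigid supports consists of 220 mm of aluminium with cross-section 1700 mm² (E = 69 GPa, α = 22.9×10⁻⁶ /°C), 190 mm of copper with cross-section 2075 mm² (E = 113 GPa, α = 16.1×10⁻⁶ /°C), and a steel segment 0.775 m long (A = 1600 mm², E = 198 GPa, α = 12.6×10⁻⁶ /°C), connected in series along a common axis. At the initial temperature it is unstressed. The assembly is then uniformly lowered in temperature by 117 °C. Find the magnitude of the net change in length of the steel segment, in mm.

|ΔL| ≈ 0.146 mm

With the walls removed the bar would change length by δ_free = Σ αᵢΔT Lᵢ = 22.9×10⁻⁶×117×220 + 16.1×10⁻⁶×117×190 + 12.6×10⁻⁶×117×775 = 2.09 mm.
The rigid supports impose zero overall length change; the single axial force P common to all segments must satisfy P Σ Lᵢ/(AᵢEᵢ) = δ_free.
Σ Lᵢ/(AᵢEᵢ) = 220/(1700×69×10³) + 190/(2075×113×10³) + 775/(1600×198×10³) = 5.132×10⁻⁶ mm/N.
Hence P = δ_free / Σ(L/AE) = 2.09/5.132×10⁻⁶ = 407.2 kN (tensile).
For the steel segment, free thermal change = 12.6×10⁻⁶×117×775 = 1.143 mm and elastic change from P = 407200×775/(1600×198×10³) = 0.9962 mm; these oppose, so the net change is 0.146 mm (segment shortens).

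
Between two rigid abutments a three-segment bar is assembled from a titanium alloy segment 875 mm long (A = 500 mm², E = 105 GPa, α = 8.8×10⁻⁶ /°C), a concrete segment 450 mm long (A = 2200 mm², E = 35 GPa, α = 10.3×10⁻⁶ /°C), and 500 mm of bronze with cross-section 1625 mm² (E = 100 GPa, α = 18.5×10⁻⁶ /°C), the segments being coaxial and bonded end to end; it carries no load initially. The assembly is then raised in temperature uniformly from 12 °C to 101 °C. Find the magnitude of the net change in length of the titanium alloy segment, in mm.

Free thermal expansion of the whole bar: Σ αᵢΔT Lᵢ = 8.8×10⁻⁶×89×875 + 10.3×10⁻⁶×89×450 + 18.5×10⁻⁶×89×500 = 1.921 mm.
The walls prevent any net length change, so an axial force P (same in every segment) develops. Compatibility: P · Σ Lᵢ/(AᵢEᵢ) = δ_free.
Σ Lᵢ/(AᵢEᵢ) = 875/(500×105×10³) + 450/(2200×35×10³) + 500/(1625×100×10³) = 2.559×10⁻⁵ mm/N.
P = 1.921 / 2.559×10⁻⁵ = 75080 N = 75.08 kN, compressive.
For the titanium alloy segment, free thermal change = 8.8×10⁻⁶×89×875 = 0.6853 mm and elastic change from P = 75080×875/(500×105×10³) = 1.251 mm; these oppose, so the net change is 0.566 mm (segment shortens).

|ΔL| ≈ 0.566 mm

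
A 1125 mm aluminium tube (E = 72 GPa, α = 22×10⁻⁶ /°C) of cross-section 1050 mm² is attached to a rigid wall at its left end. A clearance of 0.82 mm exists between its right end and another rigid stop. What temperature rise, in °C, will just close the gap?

The gap closes when αΔT L = 0.82 mm, since the tube is still unstressed at that instant.
So ΔT = g/(αL) = 0.82/(22×10⁻⁶ × 1125) = 33.13 °C.

ΔT ≈ 33.1 °C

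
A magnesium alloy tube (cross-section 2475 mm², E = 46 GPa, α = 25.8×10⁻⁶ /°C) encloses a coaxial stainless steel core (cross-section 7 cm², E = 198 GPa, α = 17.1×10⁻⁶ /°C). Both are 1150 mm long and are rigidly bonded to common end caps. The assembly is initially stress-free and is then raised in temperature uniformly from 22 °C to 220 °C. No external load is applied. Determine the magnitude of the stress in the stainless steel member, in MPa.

σ ≈ 154 MPa (tensile)

Equilibrium of a rigid end plate with no external load gives equal and opposite internal forces ±P in the two members. Since α_{magnesium alloy} > α_{stainless steel}, heating drives the magnesium alloy into compression and the stainless steel into tension.
Equating the net (thermal + elastic) strains gives |α₁ − α₂|·ΔT = P·[1/(A₁E₁) + 1/(A₂E₂)].
|α₁ − α₂|·ΔT = 8.7×10⁻⁶ × 198 = 0.001723.
1/(A₁E₁) + 1/(A₂E₂) = 1/(2475×46×10³) + 1/(700×198×10³) = 1.6×10⁻⁸ N⁻¹.
So P = 0.001723 / 1.6×10⁻⁸ = 107.7 kN.
σ_{stainless steel} = P/A₂ = 107700/700 = 153.8 MPa, tensile.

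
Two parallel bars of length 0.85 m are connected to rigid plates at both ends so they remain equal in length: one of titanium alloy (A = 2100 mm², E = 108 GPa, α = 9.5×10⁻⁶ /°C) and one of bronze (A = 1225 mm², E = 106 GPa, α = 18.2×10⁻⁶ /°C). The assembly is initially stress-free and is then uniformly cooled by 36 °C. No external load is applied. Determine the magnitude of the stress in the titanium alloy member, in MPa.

σ ≈ 12.3 MPa (compressive)

The bronze has the larger α, so on cooling it would change length more than the titanium alloy if both were free. The rigid plates force a common final length, so the bronze is put into tension and the titanium alloy into compression, with equal and opposite forces P (no external load).
Compatibility of the two members (thermal + elastic change equal): (α₁ − α₂)ΔT = P·[1/(A₁E₁) + 1/(A₂E₂)].
|α₁ − α₂|·ΔT = 8.7×10⁻⁶ × 36 = 0.0003132.
1/(A₁E₁) + 1/(A₂E₂) = 1/(2100×108×10³) + 1/(1225×106×10³) = 1.211×10⁻⁸ N⁻¹.
P = 0.0003132 / 1.211×10⁻⁸ = 25860 N = 25.86 kN.
σ_{titanium alloy} = P/A₁ = 25860/2100 = 12.32 MPa, compressive.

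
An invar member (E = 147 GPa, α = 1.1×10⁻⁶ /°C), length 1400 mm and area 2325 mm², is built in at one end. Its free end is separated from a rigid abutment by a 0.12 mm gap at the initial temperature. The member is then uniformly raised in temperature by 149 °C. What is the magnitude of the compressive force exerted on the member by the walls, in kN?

If the wall were absent the member would grow by αΔT L = 1.1×10⁻⁶ × 149 × 1400 = 0.2295 mm.
After closing the 0.12 mm clearance, 0.2295 − 0.12 = 0.1095 mm of expansion remains to be suppressed by the wall.
So σ = E(δ_free − g)/L = 147×10³ × 0.1095/1400 = 11.49 MPa.
P = σA = 11.49 × 2325 = 26.72 kN.

P ≈ 26.7 kN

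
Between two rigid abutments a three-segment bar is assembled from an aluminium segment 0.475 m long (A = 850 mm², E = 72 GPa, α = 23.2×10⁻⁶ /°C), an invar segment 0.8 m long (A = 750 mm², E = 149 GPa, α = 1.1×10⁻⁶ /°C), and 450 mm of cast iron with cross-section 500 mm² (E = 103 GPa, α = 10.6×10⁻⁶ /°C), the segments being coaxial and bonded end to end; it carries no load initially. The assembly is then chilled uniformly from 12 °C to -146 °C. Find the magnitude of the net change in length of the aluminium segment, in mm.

If the supports were absent, the total length change would be Σ αᵢΔT Lᵢ = 23.2×10⁻⁶×158×475 + 1.1×10⁻⁶×158×800 + 10.6×10⁻⁶×158×450 = 2.634 mm.
Since the ends are fixed, an axial force P builds up, equal in every segment, with P · Σ Lᵢ/(AᵢEᵢ) = δ_free.
Σ Lᵢ/(AᵢEᵢ) = 475/(850×72×10³) + 800/(750×149×10³) + 450/(500×103×10³) = 2.366×10⁻⁵ mm/N.
P = 2.634 / 2.366×10⁻⁵ = 111300 N = 111.3 kN, tensile.
For the aluminium segment, free thermal change = 23.2×10⁻⁶×158×475 = 1.741 mm and elastic change from P = 111300×475/(850×72×10³) = 0.8641 mm; these oppose, so the net change is 0.877 mm (segment shortens).

|ΔL| ≈ 0.877 mm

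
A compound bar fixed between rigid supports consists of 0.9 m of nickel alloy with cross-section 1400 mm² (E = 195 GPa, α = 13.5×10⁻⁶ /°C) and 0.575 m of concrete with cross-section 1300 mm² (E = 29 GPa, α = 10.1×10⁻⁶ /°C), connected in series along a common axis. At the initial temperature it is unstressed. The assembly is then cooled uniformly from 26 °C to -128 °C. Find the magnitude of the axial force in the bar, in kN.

P ≈ 149 kN (tensile)

With the walls removed the bar would change length by δ_free = Σ αᵢΔT Lᵢ = 13.5×10⁻⁶×154×900 + 10.1×10⁻⁶×154×575 = 2.765 mm.
The rigid supports impose zero overall length change; the single axial force P common to all segments must satisfy P Σ Lᵢ/(AᵢEᵢ) = δ_free.
The series flexibility is Σ Lᵢ/(AᵢEᵢ) = 900/(1400×195×10³) + 575/(1300×29×10³) = 1.855×10⁻⁵ mm/N.
Hence P = δ_free / Σ(L/AE) = 2.765/1.855×10⁻⁵ = 149.1 kN (tensile).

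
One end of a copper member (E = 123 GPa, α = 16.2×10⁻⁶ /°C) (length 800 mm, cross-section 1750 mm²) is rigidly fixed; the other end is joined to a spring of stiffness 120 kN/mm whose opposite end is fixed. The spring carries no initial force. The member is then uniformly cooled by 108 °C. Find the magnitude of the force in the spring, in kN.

If the spring were absent the member would shorten by αΔT L = 16.2×10⁻⁶ × 108 × 800 = 1.4 mm.
Let P be the tensile force in the spring. The member extends elastically by PL/(AE) and the spring stretches by P/k; together these equal δ_free.
So P = δ_free / [L/(AE) + 1/k] = 1.4 / [ 800/(1750×123×10³) + 1/(120×10³) ].
P = 1.4 / 1.205×10⁻⁵ = 116200 N.

P ≈ 116 kN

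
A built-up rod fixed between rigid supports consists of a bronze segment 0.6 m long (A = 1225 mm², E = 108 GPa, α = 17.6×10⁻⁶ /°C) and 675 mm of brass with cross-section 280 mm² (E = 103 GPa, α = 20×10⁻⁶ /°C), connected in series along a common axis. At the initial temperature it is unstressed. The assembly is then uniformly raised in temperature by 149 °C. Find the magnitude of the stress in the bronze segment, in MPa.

With the walls removed the bar would change length by δ_free = Σ αᵢΔT Lᵢ = 17.6×10⁻⁶×149×600 + 20×10⁻⁶×149×675 = 3.585 mm.
The walls prevent any net length change, so an axial force P (same in every segment) develops. Compatibility: P · Σ Lᵢ/(AᵢEᵢ) = δ_free.
The series flexibility is Σ Lᵢ/(AᵢEᵢ) = 600/(1225×108×10³) + 675/(280×103×10³) = 2.794×10⁻⁵ mm/N.
So P = 3.585 / 2.794×10⁻⁵ = 128.3 kN, compressive.
σ_{bronze} = P / A = 128300 / 1225 = 104.7 MPa.

σ ≈ 105 MPa (compressive)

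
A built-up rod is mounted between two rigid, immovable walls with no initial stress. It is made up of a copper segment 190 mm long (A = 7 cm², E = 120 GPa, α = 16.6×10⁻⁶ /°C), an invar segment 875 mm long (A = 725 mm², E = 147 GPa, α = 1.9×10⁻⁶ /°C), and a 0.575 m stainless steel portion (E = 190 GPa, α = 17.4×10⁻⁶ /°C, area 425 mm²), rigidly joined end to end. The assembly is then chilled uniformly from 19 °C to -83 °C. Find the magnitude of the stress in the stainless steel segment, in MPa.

If the supports were absent, the total length change would be Σ αᵢΔT Lᵢ = 16.6×10⁻⁶×102×190 + 1.9×10⁻⁶×102×875 + 17.4×10⁻⁶×102×575 = 1.512 mm.
The walls prevent any net length change, so an axial force P (same in every segment) develops. Compatibility: P · Σ Lᵢ/(AᵢEᵢ) = δ_free.
Σ Lᵢ/(AᵢEᵢ) = 190/(700×120×10³) + 875/(725×147×10³) + 575/(425×190×10³) = 1.759×10⁻⁵ mm/N.
P = 1.512 / 1.759×10⁻⁵ = 85930 N = 85.93 kN, tensile.
σ_{stainless steel} = P / A = 85930 / 425 = 202.2 MPa.

σ ≈ 202 MPa (tensile)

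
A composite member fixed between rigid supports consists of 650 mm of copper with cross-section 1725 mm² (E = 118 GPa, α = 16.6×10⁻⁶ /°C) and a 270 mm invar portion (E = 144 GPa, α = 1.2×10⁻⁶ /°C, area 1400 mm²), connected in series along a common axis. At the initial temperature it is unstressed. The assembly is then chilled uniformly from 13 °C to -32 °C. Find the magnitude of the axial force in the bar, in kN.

Free thermal contraction of the whole bar: Σ αᵢΔT Lᵢ = 16.6×10⁻⁶×45×650 + 1.2×10⁻⁶×45×270 = 0.5001 mm.
The rigid supports impose zero overall length change; the single axial force P common to all segments must satisfy P Σ Lᵢ/(AᵢEᵢ) = δ_free.
Σ Lᵢ/(AᵢEᵢ) = 650/(1725×118×10³) + 270/(1400×144×10³) = 4.533×10⁻⁶ mm/N.
Hence P = δ_free / Σ(L/AE) = 0.5001/4.533×10⁻⁶ = 110.3 kN (tensile).

P ≈ 110 kN (tensile)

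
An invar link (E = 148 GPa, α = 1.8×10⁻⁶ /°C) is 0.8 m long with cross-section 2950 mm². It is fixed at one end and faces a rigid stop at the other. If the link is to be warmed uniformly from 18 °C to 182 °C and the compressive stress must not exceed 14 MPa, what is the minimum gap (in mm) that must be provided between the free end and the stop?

With no wall the link would lengthen by αΔT L = 1.8×10⁻⁶ × 164 × 800 = 0.2362 mm.
At the allowable stress the elastic shortening the wall may impose is σL/E = 14 × 800 / (148×10³) = 0.07568 mm.
So the gap has to take up the difference, g_min = δ_free − σL/E = 0.2362 − 0.07568 = 0.1605 mm.

g ≈ 0.16 mm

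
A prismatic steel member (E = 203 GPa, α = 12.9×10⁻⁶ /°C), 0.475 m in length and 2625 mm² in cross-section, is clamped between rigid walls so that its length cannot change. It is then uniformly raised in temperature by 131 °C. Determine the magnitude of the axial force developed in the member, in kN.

With zero net strain, σ = E·αΔT = 203 GPa × 12.9×10⁻⁶ × 131 = 343 MPa.
Then P = σA = 343 × 2625 mm² = 900.5 kN, compressive.

P ≈ 901 kN (compressive)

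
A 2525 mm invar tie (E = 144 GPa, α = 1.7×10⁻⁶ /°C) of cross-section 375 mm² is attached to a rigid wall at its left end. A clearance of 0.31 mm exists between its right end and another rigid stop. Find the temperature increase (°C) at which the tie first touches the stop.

Contact occurs when the free expansion equals the gap: αΔT L = 0.31 mm.
So ΔT = g/(αL) = 0.31/(1.7×10⁻⁶ × 2525) = 72.22 °C.

ΔT ≈ 72.2 °C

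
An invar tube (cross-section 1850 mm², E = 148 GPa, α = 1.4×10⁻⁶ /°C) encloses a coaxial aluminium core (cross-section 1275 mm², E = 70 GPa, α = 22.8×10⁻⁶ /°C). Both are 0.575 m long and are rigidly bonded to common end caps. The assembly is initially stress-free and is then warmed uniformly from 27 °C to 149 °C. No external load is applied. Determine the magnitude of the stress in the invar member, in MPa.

The aluminium has the larger α, so on heating it would change length more than the invar if both were free. The rigid plates force a common final length, so the aluminium is put into compression and the invar into tension, with equal and opposite forces P (no external load).
Setting the final lengths equal and cancelling L: (α₁ − α₂)ΔT = P/(A₁E₁) + P/(A₂E₂).
|α₁ − α₂|·ΔT = 21.4×10⁻⁶ × 122 = 0.002611.
1/(A₁E₁) + 1/(A₂E₂) = 1/(1850×148×10³) + 1/(1275×70×10³) = 1.486×10⁻⁸ N⁻¹.
So P = 0.002611 / 1.486×10⁻⁸ = 175.7 kN.
σ_{invar} = P/A₁ = 175700/1850 = 94.99 MPa, tensile.

σ ≈ 95 MPa (tensile)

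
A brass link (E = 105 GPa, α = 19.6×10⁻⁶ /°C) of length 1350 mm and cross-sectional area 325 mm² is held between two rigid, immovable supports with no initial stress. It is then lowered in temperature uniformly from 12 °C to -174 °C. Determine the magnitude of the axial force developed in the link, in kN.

The ends cannot move, so σ = EαΔT = 105×10³ × 19.6×10⁻⁶ × 186 = 382.8 MPa.
P = AEαΔT = 325 × 105×10³ × 19.6×10⁻⁶ × 186 = 124.4 kN (tensile).

P ≈ 124 kN (tensile)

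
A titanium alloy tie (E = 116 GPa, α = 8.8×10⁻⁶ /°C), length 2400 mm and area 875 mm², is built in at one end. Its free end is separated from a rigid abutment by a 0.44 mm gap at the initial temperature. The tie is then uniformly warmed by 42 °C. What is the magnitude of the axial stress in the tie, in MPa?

Unrestrained expansion: δ_free = αΔT L = 8.8×10⁻⁶ × 42 × 2400 = 0.887 mm.
This exceeds the 0.44 mm gap, so the wall pushes back. The portion of expansion that must be recovered elastically is δ_free − gap = 0.887 − 0.44 = 0.447 mm.
That suppressed elongation corresponds to σ = E·Δ/L = 116×10³ × 0.447/2400 = 21.61 MPa.

σ ≈ 21.6 MPa (compressive)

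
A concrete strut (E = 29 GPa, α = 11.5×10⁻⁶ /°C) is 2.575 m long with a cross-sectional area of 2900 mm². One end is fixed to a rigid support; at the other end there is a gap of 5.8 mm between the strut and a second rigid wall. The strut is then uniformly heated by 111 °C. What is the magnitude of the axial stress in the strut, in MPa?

If the wall were absent the strut would grow by αΔT L = 11.5×10⁻⁶ × 111 × 2575 = 3.287 mm.
This is smaller than the 5.8 mm clearance, so the strut expands freely without reaching the stop — the stress is zero.

σ ≈ 0 MPa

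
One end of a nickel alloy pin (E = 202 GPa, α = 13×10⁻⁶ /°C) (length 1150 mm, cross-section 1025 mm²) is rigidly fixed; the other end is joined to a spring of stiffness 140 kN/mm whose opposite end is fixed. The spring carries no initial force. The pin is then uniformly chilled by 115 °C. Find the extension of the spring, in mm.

If the spring were absent the pin would shorten by αΔT L = 13×10⁻⁶ × 115 × 1150 = 1.719 mm.
With a force P in the spring, the elastic change of the pin is PL/(AE) and that of the spring is P/k; compatibility requires their sum to equal δ_free.
So P = δ_free / [L/(AE) + 1/k] = 1.719 / [ 1150/(1025×202×10³) + 1/(140×10³) ].
P = 1.719 / 1.27×10⁻⁵ = 135400 N.
Spring extension = P/k = 135400/(140×10³) = 0.9672 mm.

δ ≈ 0.967 mm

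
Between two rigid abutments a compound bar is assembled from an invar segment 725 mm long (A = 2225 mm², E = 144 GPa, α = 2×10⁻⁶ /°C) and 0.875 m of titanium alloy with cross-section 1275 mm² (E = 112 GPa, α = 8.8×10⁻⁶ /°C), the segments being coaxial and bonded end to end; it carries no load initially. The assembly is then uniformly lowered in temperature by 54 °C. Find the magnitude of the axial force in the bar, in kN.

P ≈ 58.9 kN (tensile)

If the supports were absent, the total length change would be Σ αᵢΔT Lᵢ = 2×10⁻⁶×54×725 + 8.8×10⁻⁶×54×875 = 0.4941 mm.
The rigid supports impose zero overall length change; the single axial force P common to all segments must satisfy P Σ Lᵢ/(AᵢEᵢ) = δ_free.
The series flexibility is Σ Lᵢ/(AᵢEᵢ) = 725/(2225×144×10³) + 875/(1275×112×10³) = 8.39×10⁻⁶ mm/N.
So P = 0.4941 / 8.39×10⁻⁶ = 58.89 kN, tensile.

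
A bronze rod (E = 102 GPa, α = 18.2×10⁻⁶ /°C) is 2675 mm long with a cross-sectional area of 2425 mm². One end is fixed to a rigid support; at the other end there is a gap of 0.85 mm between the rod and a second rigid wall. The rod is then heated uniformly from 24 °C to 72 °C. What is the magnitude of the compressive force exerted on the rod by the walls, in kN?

Free thermal elongation = αΔT L = 18.2×10⁻⁶ × 48 × 2675 = 2.337 mm.
After closing the 0.85 mm clearance, 2.337 − 0.85 = 1.487 mm of expansion remains to be suppressed by the wall.
Compatibility: PL/(AE) = 1.487 mm, so σ = P/A = E × (1.487/2675) = 56.7 MPa.
Force on the wall = σA = 56.7 × 2425 mm² = 137.5 kN.

P ≈ 137 kN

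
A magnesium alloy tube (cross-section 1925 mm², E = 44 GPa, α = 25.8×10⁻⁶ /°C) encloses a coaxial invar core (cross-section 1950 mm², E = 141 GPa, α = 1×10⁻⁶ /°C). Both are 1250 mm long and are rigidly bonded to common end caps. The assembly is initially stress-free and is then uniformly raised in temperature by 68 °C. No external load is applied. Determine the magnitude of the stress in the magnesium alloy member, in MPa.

Both members must finish at the same length. With the larger α, the magnesium alloy tends to over-expand; the plates restrain it, putting the magnesium alloy in compression and the invar in tension. With no external load the two internal forces are equal and opposite, magnitude P.
Setting the final lengths equal and cancelling L: (α₁ − α₂)ΔT = P/(A₁E₁) + P/(A₂E₂).
|α₁ − α₂|·ΔT = 24.8×10⁻⁶ × 68 = 0.001686.
1/(A₁E₁) + 1/(A₂E₂) = 1/(1925×44×10³) + 1/(1950×141×10³) = 1.544×10⁻⁸ N⁻¹.
P = 0.001686 / 1.544×10⁻⁸ = 109200 N = 109.2 kN.
σ_{magnesium alloy} = P/A₁ = 109200/1925 = 56.73 MPa, compressive.

σ ≈ 56.7 MPa (compressive)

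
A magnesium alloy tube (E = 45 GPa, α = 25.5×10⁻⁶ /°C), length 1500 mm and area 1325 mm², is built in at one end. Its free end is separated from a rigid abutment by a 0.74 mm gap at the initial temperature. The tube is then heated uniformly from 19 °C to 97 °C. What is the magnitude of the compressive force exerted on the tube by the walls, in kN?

If the wall were absent the tube would grow by αΔT L = 25.5×10⁻⁶ × 78 × 1500 = 2.983 mm.
This exceeds the 0.74 mm gap, so the wall pushes back. The portion of expansion that must be recovered elastically is δ_free − gap = 2.983 − 0.74 = 2.244 mm.
That suppressed elongation corresponds to σ = E·Δ/L = 45×10³ × 2.244/1500 = 67.31 MPa.
P = σA = 67.31 × 1325 = 89.18 kN.

P ≈ 89.2 kN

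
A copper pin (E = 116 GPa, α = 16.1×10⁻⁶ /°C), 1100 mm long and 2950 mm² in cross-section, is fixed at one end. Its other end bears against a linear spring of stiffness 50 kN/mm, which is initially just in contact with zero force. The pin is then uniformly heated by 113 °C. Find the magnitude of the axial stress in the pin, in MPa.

The unrestrained thermal change is αΔT L = 16.1×10⁻⁶ × 113 × 1100 = 2.001 mm.
With a force P in the spring, the elastic change of the pin is PL/(AE) and that of the spring is P/k; compatibility requires their sum to equal δ_free.
So P = δ_free / [L/(AE) + 1/k] = 2.001 / [ 1100/(2950×116×10³) + 1/(50×10³) ].
P = 2.001 / 2.321×10⁻⁵ = 86210 N.
σ = P/A = 86210/2950 = 29.22 MPa.

σ ≈ 29.2 MPa (compressive)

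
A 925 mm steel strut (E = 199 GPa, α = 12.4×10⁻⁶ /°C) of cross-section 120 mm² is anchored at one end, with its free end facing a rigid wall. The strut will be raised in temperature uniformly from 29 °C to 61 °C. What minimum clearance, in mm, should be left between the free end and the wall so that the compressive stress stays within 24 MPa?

g ≈ 0.255 mm

Free expansion if unrestrained: δ_free = αΔT L = 12.4×10⁻⁶ × 32 × 925 = 0.367 mm.
At the allowable stress the elastic shortening the wall may impose is σL/E = 24 × 925 / (199×10³) = 0.1116 mm.
The gap must absorb the remainder: g_min = 0.367 − 0.1116 = 0.2555 mm.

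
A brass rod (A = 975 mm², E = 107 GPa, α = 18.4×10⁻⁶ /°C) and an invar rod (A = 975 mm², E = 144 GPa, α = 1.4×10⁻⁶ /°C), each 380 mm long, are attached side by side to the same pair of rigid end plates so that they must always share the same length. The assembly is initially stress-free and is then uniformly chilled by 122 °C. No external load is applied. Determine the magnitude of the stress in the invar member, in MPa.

σ ≈ 127 MPa (compressive)

Both members must finish at the same length. With the larger α, the brass tends to over-contract; the plates restrain it, putting the brass in tension and the invar in compression. With no external load the two internal forces are equal and opposite, magnitude P.
Setting the final lengths equal and cancelling L: (α₁ − α₂)ΔT = P/(A₁E₁) + P/(A₂E₂).
|α₁ − α₂|·ΔT = 17×10⁻⁶ × 122 = 0.002074.
1/(A₁E₁) + 1/(A₂E₂) = 1/(975×107×10³) + 1/(975×144×10³) = 1.671×10⁻⁸ N⁻¹.
P = 0.002074 / 1.671×10⁻⁸ = 124100 N = 124.1 kN.
σ_{invar} = P/A₂ = 124100/975 = 127.3 MPa, compressive.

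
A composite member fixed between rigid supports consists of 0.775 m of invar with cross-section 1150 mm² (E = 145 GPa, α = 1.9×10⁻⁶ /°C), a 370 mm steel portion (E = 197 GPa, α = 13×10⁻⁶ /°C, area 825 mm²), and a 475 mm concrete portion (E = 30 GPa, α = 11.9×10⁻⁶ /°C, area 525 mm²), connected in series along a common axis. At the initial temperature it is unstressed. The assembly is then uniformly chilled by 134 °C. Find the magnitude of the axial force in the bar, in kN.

P ≈ 43.1 kN (tensile)

With the walls removed the bar would change length by δ_free = Σ αᵢΔT Lᵢ = 1.9×10⁻⁶×134×775 + 13×10⁻⁶×134×370 + 11.9×10⁻⁶×134×475 = 1.599 mm.
The walls prevent any net length change, so an axial force P (same in every segment) develops. Compatibility: P · Σ Lᵢ/(AᵢEᵢ) = δ_free.
The series flexibility is Σ Lᵢ/(AᵢEᵢ) = 775/(1150×145×10³) + 370/(825×197×10³) + 475/(525×30×10³) = 3.708×10⁻⁵ mm/N.
P = 1.599 / 3.708×10⁻⁵ = 43130 N = 43.13 kN, tensile.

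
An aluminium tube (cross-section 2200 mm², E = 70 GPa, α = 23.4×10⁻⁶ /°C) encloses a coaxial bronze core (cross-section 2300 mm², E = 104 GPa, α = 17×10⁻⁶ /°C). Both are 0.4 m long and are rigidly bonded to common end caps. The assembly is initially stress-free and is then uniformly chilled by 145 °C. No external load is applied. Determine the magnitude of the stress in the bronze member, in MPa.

σ ≈ 37.8 MPa (compressive)

The aluminium has the larger α, so on cooling it would change length more than the bronze if both were free. The rigid plates force a common final length, so the aluminium is put into tension and the bronze into compression, with equal and opposite forces P (no external load).
Compatibility of the two members (thermal + elastic change equal): (α₁ − α₂)ΔT = P·[1/(A₁E₁) + 1/(A₂E₂)].
|α₁ − α₂|·ΔT = 6.4×10⁻⁶ × 145 = 0.000928.
1/(A₁E₁) + 1/(A₂E₂) = 1/(2200×70×10³) + 1/(2300×104×10³) = 1.067×10⁻⁸ N⁻¹.
P = 0.000928 / 1.067×10⁻⁸ = 86940 N = 86.94 kN.
σ_{bronze} = P/A₂ = 86940/2300 = 37.8 MPa, compressive.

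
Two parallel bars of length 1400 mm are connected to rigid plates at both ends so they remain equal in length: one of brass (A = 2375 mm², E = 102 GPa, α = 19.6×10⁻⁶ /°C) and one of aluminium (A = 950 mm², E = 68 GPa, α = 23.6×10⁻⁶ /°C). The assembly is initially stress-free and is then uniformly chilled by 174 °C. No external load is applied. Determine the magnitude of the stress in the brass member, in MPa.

Equilibrium of a rigid end plate with no external load gives equal and opposite internal forces ±P in the two members. Since α_{aluminium} > α_{brass}, cooling drives the aluminium into tension and the brass into compression.
Equating the net (thermal + elastic) strains gives |α₁ − α₂|·ΔT = P·[1/(A₁E₁) + 1/(A₂E₂)].
|α₁ − α₂|·ΔT = 4×10⁻⁶ × 174 = 0.000696.
1/(A₁E₁) + 1/(A₂E₂) = 1/(2375×102×10³) + 1/(950×68×10³) = 1.961×10⁻⁸ N⁻¹.
P = 0.000696 / 1.961×10⁻⁸ = 35500 N = 35.5 kN.
σ_{brass} = P/A₁ = 35500/2375 = 14.95 MPa, compressive.

σ ≈ 14.9 MPa (compressive)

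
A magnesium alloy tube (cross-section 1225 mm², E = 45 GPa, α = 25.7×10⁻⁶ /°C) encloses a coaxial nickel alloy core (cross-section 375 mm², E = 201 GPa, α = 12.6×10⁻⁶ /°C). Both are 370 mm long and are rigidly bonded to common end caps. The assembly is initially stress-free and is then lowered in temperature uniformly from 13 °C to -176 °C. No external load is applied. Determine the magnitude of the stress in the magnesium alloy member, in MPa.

σ ≈ 64.4 MPa (tensile)

Both members must finish at the same length. With the larger α, the magnesium alloy tends to over-contract; the plates restrain it, putting the magnesium alloy in tension and the nickel alloy in compression. With no external load the two internal forces are equal and opposite, magnitude P.
Setting the final lengths equal and cancelling L: (α₁ − α₂)ΔT = P/(A₁E₁) + P/(A₂E₂).
|α₁ − α₂|·ΔT = 13.1×10⁻⁶ × 189 = 0.002476.
1/(A₁E₁) + 1/(A₂E₂) = 1/(1225×45×10³) + 1/(375×201×10³) = 3.141×10⁻⁸ N⁻¹.
P = 0.002476 / 3.141×10⁻⁸ = 78830 N = 78.83 kN.
σ_{magnesium alloy} = P/A₁ = 78830/1225 = 64.35 MPa, tensile.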